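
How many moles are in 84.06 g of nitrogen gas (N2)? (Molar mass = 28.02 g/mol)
Moles = 84.06 g ÷ 28.02 g/mol = 3 mol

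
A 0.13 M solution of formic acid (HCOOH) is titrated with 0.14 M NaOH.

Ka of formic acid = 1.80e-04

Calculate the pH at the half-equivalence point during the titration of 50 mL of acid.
pH = pKa = 3.74

At the half-equivalence point, [HA] = [A⁻], so by Henderson–Hasselbalch pH = pKa + log(1) = pKa.
pKa = −log(1.80e-04) = 3.74.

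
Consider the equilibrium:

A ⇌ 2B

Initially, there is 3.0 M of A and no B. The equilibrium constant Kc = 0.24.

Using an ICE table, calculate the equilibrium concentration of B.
[B] = 0.791 M

ICE: [A] = 3.0 − x, [B] = 2x.
Kc = (2x)²/(3.0 − x) = 0.24 ⇒ 4x² + 0.24x − 0.72 = 0.
x = (−0.24 + √(0.24² + 4·4·0.72))/(2·4) = (−0.24 + √11.578)/8 = 0.39532.
[B] = 2x = 0.791 M.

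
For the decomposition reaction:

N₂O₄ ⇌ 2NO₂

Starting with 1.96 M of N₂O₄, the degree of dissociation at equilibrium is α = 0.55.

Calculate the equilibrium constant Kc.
K_c = 5.2702

x = α·[A]₀ = 0.55 × 1.96 = 1.078 M dissociated.
At eq: [N₂O₄] = 1.96 − 1.078 = 0.882 M; [NO₂] = 2x = 2.156 M.
Kc = [NO₂]²/[N₂O₄] = (2.156)²/0.882 = 5.27.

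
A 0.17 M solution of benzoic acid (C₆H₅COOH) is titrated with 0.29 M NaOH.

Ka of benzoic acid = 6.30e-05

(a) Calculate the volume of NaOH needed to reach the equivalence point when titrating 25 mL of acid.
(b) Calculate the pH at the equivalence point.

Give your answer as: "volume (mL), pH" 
V = 14.7 mL, pH = 8.62

(a) At equivalence: moles acid = moles base.
moles acid = 0.17 × 0.025 = 0.00425 mol; V_NaOH = 0.00425/0.29 = 0.01466 L = 14.7 mL.
(b) At equivalence, all acid → conjugate base A⁻ at [A⁻] = 0.00425/0.03966 = 0.1072 M.
Kb = Kw/Ka = 1.0e-14/6.30e-05 = 1.587e-10; [OH⁻] = √(Kb·[A⁻]) = 4.125e-06; pOH = 5.38; pH = 14 − pOH = 8.62.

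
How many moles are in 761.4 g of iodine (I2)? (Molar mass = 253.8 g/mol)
Moles = 761.4 g ÷ 253.8 g/mol = 3 mol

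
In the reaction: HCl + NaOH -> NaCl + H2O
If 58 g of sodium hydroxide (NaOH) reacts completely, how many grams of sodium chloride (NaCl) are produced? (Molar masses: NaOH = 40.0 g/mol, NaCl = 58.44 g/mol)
Moles of NaOH = 58 g ÷ 40.0 g/mol = 1.45 mol
Mole ratio: 1 mol NaCl / 1 mol NaOH
Moles of NaCl = 1.45 × (1/1) = 1.45 mol
Mass of NaCl = 1.45 mol × 58.44 g/mol = 84.74 g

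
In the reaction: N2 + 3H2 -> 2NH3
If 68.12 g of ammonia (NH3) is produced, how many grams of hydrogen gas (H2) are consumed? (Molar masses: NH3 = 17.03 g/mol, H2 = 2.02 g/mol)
Moles of NH3 = 68.12 g ÷ 17.03 g/mol = 4 mol
Mole ratio: 3 mol H2 / 2 mol NH3
Moles of H2 = 4 × (3/2) = 6 mol
Mass of H2 = 6 mol × 2.02 g/mol = 12.12 g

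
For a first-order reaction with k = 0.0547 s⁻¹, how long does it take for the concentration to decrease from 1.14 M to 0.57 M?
12.67 s

From ln[A] = ln[A]₀ - k·t: t = ln([A]₀/[A])/k = ln(1.14/0.57)/0.0547 = ln(2.0000)/0.0547 = 0.6931/0.0547 = 12.67 s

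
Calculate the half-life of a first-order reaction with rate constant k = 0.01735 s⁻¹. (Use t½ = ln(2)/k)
39.95 s

t½ = ln(2)/k = 0.6931/0.01735 = 39.95 s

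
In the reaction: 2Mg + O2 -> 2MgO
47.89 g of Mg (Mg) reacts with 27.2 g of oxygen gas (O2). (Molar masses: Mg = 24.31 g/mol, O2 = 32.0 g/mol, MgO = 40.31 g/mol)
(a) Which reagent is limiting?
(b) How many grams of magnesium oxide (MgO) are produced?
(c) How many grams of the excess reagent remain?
(a) O2, (b) 68.53 g, (c) 6.563 g

Moles of Mg = 47.89 g ÷ 24.31 g/mol = 1.96997 mol
Moles of O2 = 27.2 g ÷ 32.0 g/mol = 0.85 mol
Moles ÷ coefficient: Mg: 1.96997/2 = 0.985, O2: 0.85/1 = 0.85
(a) O2 has the smaller value, so O2 is the limiting reagent.
(b) Moles of MgO = 0.85 mol O2 × (2/1) = 1.7 mol; mass = 1.7 mol × 40.31 g/mol = 68.53 g
(c) Mg consumed = 0.85 × (2/1) = 1.7 mol; remaining = 1.96997 − 1.7 = 0.269971 mol; mass = 0.269971 mol × 24.31 g/mol = 6.563 g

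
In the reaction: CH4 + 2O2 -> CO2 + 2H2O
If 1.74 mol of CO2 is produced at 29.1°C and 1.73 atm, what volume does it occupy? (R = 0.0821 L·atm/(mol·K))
T = 29.1°C + 273.15 = 302.25 K
V = nRT/P = (1.74 × 0.0821 × 302.25) / 1.73
V = 24.96 L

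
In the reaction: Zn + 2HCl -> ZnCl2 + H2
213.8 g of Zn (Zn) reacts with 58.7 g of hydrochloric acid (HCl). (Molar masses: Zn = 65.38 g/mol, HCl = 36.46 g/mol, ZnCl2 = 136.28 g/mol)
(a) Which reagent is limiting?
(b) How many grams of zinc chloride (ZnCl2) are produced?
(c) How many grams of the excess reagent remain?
(a) HCl, (b) 109.7 g, (c) 161.2 g

Moles of Zn = 213.8 g ÷ 65.38 g/mol = 3.27011 mol
Moles of HCl = 58.7 g ÷ 36.46 g/mol = 1.60998 mol
Moles ÷ coefficient: Zn: 3.27011/1 = 3.27, HCl: 1.60998/2 = 0.805
(a) HCl has the smaller value, so HCl is the limiting reagent.
(b) Moles of ZnCl2 = 1.60998 mol HCl × (1/2) = 0.804992 mol; mass = 0.804992 mol × 136.28 g/mol = 109.7 g
(c) Zn consumed = 1.60998 × (1/2) = 0.804992 mol; remaining = 3.27011 − 0.804992 = 2.46512 mol; mass = 2.46512 mol × 65.38 g/mol = 161.2 g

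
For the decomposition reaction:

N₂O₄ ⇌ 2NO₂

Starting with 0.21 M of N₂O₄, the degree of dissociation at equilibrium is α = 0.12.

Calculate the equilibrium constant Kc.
K_c = 0.0137

x = α·[A]₀ = 0.12 × 0.21 = 0.0252 M dissociated.
At eq: [N₂O₄] = 0.21 − 0.0252 = 0.1848 M; [NO₂] = 2x = 0.0504 M.
Kc = [NO₂]²/[N₂O₄] = (0.0504)²/0.1848 = 0.01375.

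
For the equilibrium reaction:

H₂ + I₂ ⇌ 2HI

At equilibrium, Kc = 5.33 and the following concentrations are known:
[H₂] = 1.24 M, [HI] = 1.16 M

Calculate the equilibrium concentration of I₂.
[I₂] = 0.2036 M

Kc = ([HI]^2) / ([H₂] × [I₂]) = 5.33
[I₂]^1 = (product terms)/(Kc · other reactant terms) = 1.3456 / (5.33 · 1.24) = 0.20359
[I₂] = 0.2036 M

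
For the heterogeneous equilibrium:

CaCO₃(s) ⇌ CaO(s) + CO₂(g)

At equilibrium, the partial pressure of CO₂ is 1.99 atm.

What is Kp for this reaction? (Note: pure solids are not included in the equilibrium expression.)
K_p = 1.99

Solids (CaCO₃, CaO) have activity 1 and are excluded.
Kp = P(CO₂) = 1.99.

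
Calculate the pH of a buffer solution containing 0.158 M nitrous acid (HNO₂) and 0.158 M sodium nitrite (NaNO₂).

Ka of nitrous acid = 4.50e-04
pH = 3.35

pKa = -log(4.50e-04) = 3.35. pH = pKa + log([A⁻]/[HA]) = 3.35 + log(0.158/0.158)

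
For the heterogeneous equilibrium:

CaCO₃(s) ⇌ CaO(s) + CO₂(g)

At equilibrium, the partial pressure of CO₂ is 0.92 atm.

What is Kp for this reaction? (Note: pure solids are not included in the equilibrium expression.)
K_p = 0.92

Solids (CaCO₃, CaO) have activity 1 and are excluded.
Kp = P(CO₂) = 0.92.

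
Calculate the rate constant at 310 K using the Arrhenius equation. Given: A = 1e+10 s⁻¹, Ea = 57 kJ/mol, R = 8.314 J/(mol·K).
2.48e+00 s⁻¹

k = A·exp(-Ea/(R·T)) = 1e+10·exp(-57000/(8.314·310)) = 1e+10·exp(-22.1158) = 1e+10·2.4844e-10 = 2.48e+00 s⁻¹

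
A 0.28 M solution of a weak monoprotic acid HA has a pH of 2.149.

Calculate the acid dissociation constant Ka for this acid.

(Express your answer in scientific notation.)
K_a = 1.84e-04

[H⁺] = 10^(−pH) = 10^(−2.149) = 7.096e-03 M. For HA ⇌ H⁺ + A⁻, Ka = x²/(C − x) = (7.096e-03)²/(0.28 − 7.096e-03) = 1.84e-04.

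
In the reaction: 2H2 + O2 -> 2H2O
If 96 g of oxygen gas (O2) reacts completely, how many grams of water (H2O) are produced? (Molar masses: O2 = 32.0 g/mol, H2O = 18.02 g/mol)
Moles of O2 = 96 g ÷ 32.0 g/mol = 3 mol
Mole ratio: 2 mol H2O / 1 mol O2
Moles of H2O = 3 × (2/1) = 6 mol
Mass of H2O = 6 mol × 18.02 g/mol = 108.1 g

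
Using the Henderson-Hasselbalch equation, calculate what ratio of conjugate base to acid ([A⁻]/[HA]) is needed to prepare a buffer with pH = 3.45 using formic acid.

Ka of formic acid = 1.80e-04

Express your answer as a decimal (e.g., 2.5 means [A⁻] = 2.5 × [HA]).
[A⁻]/[HA] = 0.507

pKa = −log(1.80e-04) = 3.7447. pH = pKa + log([A⁻]/[HA]). 3.45 = 3.7447 + log(ratio). log(ratio) = 3.45 − 3.7447 = -0.2947. ratio = 10^(-0.2947) = 0.507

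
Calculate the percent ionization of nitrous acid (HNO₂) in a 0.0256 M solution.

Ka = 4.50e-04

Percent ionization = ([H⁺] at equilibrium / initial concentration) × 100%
Percent ionization = 12.4%

Let x = [H⁺]. Ka = x²/(C - x) ⇒ x² + (4.50e-04)x - (4.50e-04)(0.0256) = 0. x = 3.1766e-03. Percent = (3.1766e-03/0.0256) × 100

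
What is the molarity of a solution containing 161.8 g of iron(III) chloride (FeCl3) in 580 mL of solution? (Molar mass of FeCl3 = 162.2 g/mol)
Moles of FeCl3 = 161.8 g ÷ 162.2 g/mol = 0.997534 mol
Volume = 580 mL = 0.58 L
Molarity = 0.997534 mol ÷ 0.58 L = 1.72 M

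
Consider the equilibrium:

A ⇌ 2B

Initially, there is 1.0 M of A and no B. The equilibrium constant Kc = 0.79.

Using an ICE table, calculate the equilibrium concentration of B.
[B] = 0.713 M

ICE: [A] = 1.0 − x, [B] = 2x.
Kc = (2x)²/(1.0 − x) = 0.79 ⇒ 4x² + 0.79x − 0.79 = 0.
x = (−0.79 + √(0.79² + 4·4·0.79))/(2·4) = (−0.79 + √13.264)/8 = 0.3565.
[B] = 2x = 0.713 M.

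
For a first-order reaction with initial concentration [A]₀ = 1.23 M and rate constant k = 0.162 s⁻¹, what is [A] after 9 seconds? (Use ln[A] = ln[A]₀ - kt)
0.2862 M

ln[A] = ln[A]₀ - k·t = ln(1.23) - (0.162)·(9) = 0.2070 - 1.4580 = -1.2510
[A] = e^(-1.2510) = 0.2862 M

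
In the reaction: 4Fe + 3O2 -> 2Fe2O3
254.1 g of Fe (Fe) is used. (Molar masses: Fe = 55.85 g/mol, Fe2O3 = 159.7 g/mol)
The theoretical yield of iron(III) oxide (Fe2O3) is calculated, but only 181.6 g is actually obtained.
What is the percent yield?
Moles of Fe = 254.1 g ÷ 55.85 g/mol = 4.54969 mol
Mole ratio: 2 mol Fe2O3 / 4 mol Fe
Moles of Fe2O3 = 4.54969 × (2/4) = 2.27484 mol
Theoretical yield = 2.27484 mol × 159.7 g/mol = 363.29 g
Actual yield = 181.6 g
Percent yield = (181.6 / 363.29) × 100% = 50.0%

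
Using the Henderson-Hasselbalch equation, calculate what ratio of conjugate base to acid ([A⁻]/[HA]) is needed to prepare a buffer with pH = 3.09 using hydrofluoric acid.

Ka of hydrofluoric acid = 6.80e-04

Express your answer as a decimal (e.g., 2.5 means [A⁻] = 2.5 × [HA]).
[A⁻]/[HA] = 0.837

pKa = −log(6.80e-04) = 3.1675. pH = pKa + log([A⁻]/[HA]). 3.09 = 3.1675 + log(ratio). log(ratio) = 3.09 − 3.1675 = -0.0775. ratio = 10^(-0.0775) = 0.837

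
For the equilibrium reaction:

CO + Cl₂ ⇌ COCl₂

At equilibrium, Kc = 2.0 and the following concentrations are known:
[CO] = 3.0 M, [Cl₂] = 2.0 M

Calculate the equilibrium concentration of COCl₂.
[COCl₂] = 12.0000 M

Kc = ([COCl₂]) / ([CO] × [Cl₂]) = 2.0
[COCl₂]^1 = Kc · (reactant terms)/(other product terms) = 2.0 · 6 / 1 = 12
[COCl₂] = 12.0000 M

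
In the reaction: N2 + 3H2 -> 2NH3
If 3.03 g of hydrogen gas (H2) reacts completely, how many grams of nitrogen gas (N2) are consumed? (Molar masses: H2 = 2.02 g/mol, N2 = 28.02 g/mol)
Moles of H2 = 3.03 g ÷ 2.02 g/mol = 1.5 mol
Mole ratio: 1 mol N2 / 3 mol H2
Moles of N2 = 1.5 × (1/3) = 0.5 mol
Mass of N2 = 0.5 mol × 28.02 g/mol = 14.01 g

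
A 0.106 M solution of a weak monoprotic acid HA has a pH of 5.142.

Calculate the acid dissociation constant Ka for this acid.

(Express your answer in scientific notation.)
K_a = 4.91e-10

[H⁺] = 10^(−pH) = 10^(−5.142) = 7.211e-06 M. For HA ⇌ H⁺ + A⁻, Ka = x²/(C − x) = (7.211e-06)²/(0.106 − 7.211e-06) = 4.91e-10.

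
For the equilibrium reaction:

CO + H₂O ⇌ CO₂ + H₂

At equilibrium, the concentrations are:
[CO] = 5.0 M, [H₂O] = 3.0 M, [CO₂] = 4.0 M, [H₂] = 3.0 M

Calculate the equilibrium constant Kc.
K_c = 0.8000

Kc = ([CO₂] × [H₂]) / ([CO] × [H₂O])
   = ((4.0)·(3.0)) / ((5.0)·(3.0))
   = 12 / 15 = 0.8000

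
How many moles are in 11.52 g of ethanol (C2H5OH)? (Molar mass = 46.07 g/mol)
Moles = 11.52 g ÷ 46.07 g/mol = 0.2501 mol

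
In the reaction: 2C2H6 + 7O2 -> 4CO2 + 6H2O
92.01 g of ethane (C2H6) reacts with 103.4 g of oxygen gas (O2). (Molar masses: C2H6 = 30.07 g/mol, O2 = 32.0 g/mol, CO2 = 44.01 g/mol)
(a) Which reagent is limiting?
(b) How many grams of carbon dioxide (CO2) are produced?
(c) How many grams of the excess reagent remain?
(a) O2, (b) 81.26 g, (c) 64.25 g

Moles of C2H6 = 92.01 g ÷ 30.07 g/mol = 3.05986 mol
Moles of O2 = 103.4 g ÷ 32.0 g/mol = 3.23125 mol
Moles ÷ coefficient: C2H6: 3.05986/2 = 1.53, O2: 3.23125/7 = 0.4616
(a) O2 has the smaller value, so O2 is the limiting reagent.
(b) Moles of CO2 = 3.23125 mol O2 × (4/7) = 1.84643 mol; mass = 1.84643 mol × 44.01 g/mol = 81.26 g
(c) C2H6 consumed = 3.23125 × (2/7) = 0.923214 mol; remaining = 3.05986 − 0.923214 = 2.13665 mol; mass = 2.13665 mol × 30.07 g/mol = 64.25 g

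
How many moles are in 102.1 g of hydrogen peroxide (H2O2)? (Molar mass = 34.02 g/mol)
Moles = 102.1 g ÷ 34.02 g/mol = 3.001 mol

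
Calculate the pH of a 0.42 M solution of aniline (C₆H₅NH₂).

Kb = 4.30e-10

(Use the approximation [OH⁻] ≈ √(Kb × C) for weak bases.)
pH = 9.13

[OH⁻] = √(Kb × C) = √(4.30e-10 × 0.42) = 1.3439e-05. pOH = 4.87, pH = 14 - pOH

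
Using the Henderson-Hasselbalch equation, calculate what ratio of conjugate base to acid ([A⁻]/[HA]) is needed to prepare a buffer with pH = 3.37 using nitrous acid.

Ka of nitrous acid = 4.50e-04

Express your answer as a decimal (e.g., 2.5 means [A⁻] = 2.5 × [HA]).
[A⁻]/[HA] = 1.055

pKa = −log(4.50e-04) = 3.3468. pH = pKa + log([A⁻]/[HA]). 3.37 = 3.3468 + log(ratio). log(ratio) = 3.37 − 3.3468 = 0.0232. ratio = 10^(0.0232) = 1.055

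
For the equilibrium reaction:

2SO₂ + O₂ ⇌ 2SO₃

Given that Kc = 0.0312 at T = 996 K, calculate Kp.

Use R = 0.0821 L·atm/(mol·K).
K_p = 3.82e-04

Δn = (moles gaseous products) − (moles gaseous reactants) = -1
T = 996 K; RT = 0.0821 × 996 = 81.7716
Kp = Kc·(RT)^Δn = 0.0312 × (81.7716)^-1 = 0.0312 × 0.0122292 = 3.82e-04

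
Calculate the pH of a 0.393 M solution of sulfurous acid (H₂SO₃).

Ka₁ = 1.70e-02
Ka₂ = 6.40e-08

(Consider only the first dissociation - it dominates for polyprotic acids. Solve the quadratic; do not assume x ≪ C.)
pH = 1.13

x² + Ka₁·x − Ka₁·C = 0 with Ka₁ = 1.70e-02, C = 0.393.
x = (−Ka₁ + √(Ka₁² + 4·Ka₁·C))/2 = 7.3678e-02 M, so pH = 1.13.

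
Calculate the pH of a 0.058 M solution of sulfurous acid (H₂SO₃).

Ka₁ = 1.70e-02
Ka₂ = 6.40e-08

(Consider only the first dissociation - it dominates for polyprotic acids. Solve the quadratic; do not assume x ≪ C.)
pH = 1.62

x² + Ka₁·x − Ka₁·C = 0 with Ka₁ = 1.70e-02, C = 0.058.
x = (−Ka₁ + √(Ka₁² + 4·Ka₁·C))/2 = 2.4031e-02 M, so pH = 1.62.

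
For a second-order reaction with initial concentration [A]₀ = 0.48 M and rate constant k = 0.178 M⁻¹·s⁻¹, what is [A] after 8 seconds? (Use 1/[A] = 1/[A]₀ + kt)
0.2851 M

1/[A] = 1/[A]₀ + k·t = 1/0.48 + (0.178)·(8) = 2.0833 + 1.4240 = 3.5073
[A] = 1/3.5073 = 0.2851 M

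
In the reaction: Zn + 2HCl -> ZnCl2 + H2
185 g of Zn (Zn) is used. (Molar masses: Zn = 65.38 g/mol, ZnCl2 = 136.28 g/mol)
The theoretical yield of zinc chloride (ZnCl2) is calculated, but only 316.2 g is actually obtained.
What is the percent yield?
Moles of Zn = 185 g ÷ 65.38 g/mol = 2.82961 mol
Mole ratio: 1 mol ZnCl2 / 1 mol Zn
Moles of ZnCl2 = 2.82961 × (1/1) = 2.82961 mol
Theoretical yield = 2.82961 mol × 136.28 g/mol = 385.62 g
Actual yield = 316.2 g
Percent yield = (316.2 / 385.62) × 100% = 82.0%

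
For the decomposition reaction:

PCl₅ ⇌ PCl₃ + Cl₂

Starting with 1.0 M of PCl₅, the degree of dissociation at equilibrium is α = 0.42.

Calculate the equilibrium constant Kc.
K_c = 0.3041

x = α·[A]₀ = 0.42 × 1.0 = 0.42 M dissociated.
At eq: [PCl₅] = 1.0 − 0.42 = 0.58 M; [PCl₃] = [Cl₂] = x = 0.42 M.
Kc = [PCl₃][Cl₂]/[PCl₅] = (0.42)²/0.58 = 0.3041.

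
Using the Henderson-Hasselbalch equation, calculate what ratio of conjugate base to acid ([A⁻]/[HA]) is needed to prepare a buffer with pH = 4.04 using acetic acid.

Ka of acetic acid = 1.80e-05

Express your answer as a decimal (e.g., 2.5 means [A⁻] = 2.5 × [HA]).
[A⁻]/[HA] = 0.197

pKa = −log(1.80e-05) = 4.7447. pH = pKa + log([A⁻]/[HA]). 4.04 = 4.7447 + log(ratio). log(ratio) = 4.04 − 4.7447 = -0.7047. ratio = 10^(-0.7047) = 0.197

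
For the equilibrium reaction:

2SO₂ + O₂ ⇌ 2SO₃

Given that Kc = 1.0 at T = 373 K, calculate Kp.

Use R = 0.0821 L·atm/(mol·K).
K_p = 0.0327

Δn = (moles gaseous products) − (moles gaseous reactants) = -1
T = 373 K; RT = 0.0821 × 373 = 30.6233
Kp = Kc·(RT)^Δn = 1.0 × (30.6233)^-1 = 1.0 × 0.0326549 = 0.0327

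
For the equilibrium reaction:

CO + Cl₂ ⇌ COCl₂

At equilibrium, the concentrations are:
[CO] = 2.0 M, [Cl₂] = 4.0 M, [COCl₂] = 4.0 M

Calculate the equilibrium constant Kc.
K_c = 0.5000

Kc = ([COCl₂]) / ([CO] × [Cl₂])
   = ((4.0)) / ((2.0)·(4.0))
   = 4 / 8 = 0.5000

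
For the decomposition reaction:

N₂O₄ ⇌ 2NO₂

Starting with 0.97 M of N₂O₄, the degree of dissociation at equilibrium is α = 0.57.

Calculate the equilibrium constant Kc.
K_c = 2.9317

x = α·[A]₀ = 0.57 × 0.97 = 0.5529 M dissociated.
At eq: [N₂O₄] = 0.97 − 0.5529 = 0.4171 M; [NO₂] = 2x = 1.106 M.
Kc = [NO₂]²/[N₂O₄] = (1.106)²/0.4171 = 2.932.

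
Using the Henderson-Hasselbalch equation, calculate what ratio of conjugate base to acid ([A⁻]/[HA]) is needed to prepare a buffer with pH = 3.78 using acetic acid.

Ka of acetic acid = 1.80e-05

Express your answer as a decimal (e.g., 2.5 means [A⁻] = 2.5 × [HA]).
[A⁻]/[HA] = 0.108

pKa = −log(1.80e-05) = 4.7447. pH = pKa + log([A⁻]/[HA]). 3.78 = 4.7447 + log(ratio). log(ratio) = 3.78 − 4.7447 = -0.9647. ratio = 10^(-0.9647) = 0.108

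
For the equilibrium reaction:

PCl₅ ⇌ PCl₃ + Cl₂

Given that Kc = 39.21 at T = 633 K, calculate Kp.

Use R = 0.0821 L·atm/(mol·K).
K_p = 2.04e+03

Δn = (moles gaseous products) − (moles gaseous reactants) = 1
T = 633 K; RT = 0.0821 × 633 = 51.9693
Kp = Kc·(RT)^Δn = 39.21 × (51.9693)^1 = 39.21 × 51.9693 = 2.04e+03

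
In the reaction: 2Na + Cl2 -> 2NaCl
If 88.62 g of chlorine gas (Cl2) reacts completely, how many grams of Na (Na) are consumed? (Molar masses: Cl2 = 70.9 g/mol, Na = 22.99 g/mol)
Moles of Cl2 = 88.62 g ÷ 70.9 g/mol = 1.24993 mol
Mole ratio: 2 mol Na / 1 mol Cl2
Moles of Na = 1.24993 × (2/1) = 2.49986 mol
Mass of Na = 2.49986 mol × 22.99 g/mol = 57.47 g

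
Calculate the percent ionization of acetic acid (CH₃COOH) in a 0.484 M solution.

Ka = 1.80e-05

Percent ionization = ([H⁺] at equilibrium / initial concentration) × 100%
Percent ionization = 0.608%

Let x = [H⁺]. Ka = x²/(C - x) ⇒ x² + (1.80e-05)x - (1.80e-05)(0.484) = 0. x = 2.9426e-03. Percent = (2.9426e-03/0.484) × 100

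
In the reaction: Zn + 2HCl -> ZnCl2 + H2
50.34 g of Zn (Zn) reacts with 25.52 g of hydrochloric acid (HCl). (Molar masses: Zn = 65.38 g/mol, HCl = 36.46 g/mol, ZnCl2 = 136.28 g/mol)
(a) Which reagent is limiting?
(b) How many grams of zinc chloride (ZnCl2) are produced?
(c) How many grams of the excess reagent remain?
(a) HCl, (b) 47.69 g, (c) 27.46 g

Moles of Zn = 50.34 g ÷ 65.38 g/mol = 0.76996 mol
Moles of HCl = 25.52 g ÷ 36.46 g/mol = 0.699945 mol
Moles ÷ coefficient: Zn: 0.76996/1 = 0.77, HCl: 0.699945/2 = 0.35
(a) HCl has the smaller value, so HCl is the limiting reagent.
(b) Moles of ZnCl2 = 0.699945 mol HCl × (1/2) = 0.349973 mol; mass = 0.349973 mol × 136.28 g/mol = 47.69 g
(c) Zn consumed = 0.699945 × (1/2) = 0.349973 mol; remaining = 0.76996 − 0.349973 = 0.419988 mol; mass = 0.419988 mol × 65.38 g/mol = 27.46 g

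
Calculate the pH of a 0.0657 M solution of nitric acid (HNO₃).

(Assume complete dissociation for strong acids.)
pH = 1.18

[H⁺] = 0.0657 M for strong acid. pH = -log[H⁺] = -log(0.0657)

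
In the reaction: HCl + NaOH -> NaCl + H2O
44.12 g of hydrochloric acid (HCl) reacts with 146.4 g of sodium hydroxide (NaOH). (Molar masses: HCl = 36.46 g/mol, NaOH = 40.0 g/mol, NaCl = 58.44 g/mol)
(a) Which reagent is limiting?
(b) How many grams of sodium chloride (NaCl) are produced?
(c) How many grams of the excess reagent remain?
(a) HCl, (b) 70.72 g, (c) 98 g

Moles of HCl = 44.12 g ÷ 36.46 g/mol = 1.21009 mol
Moles of NaOH = 146.4 g ÷ 40.0 g/mol = 3.66 mol
Moles ÷ coefficient: HCl: 1.21009/1 = 1.21, NaOH: 3.66/1 = 3.66
(a) HCl has the smaller value, so HCl is the limiting reagent.
(b) Moles of NaCl = 1.21009 mol HCl × (1/1) = 1.21009 mol; mass = 1.21009 mol × 58.44 g/mol = 70.72 g
(c) NaOH consumed = 1.21009 × (1/1) = 1.21009 mol; remaining = 3.66 − 1.21009 = 2.44991 mol; mass = 2.44991 mol × 40.0 g/mol = 98 g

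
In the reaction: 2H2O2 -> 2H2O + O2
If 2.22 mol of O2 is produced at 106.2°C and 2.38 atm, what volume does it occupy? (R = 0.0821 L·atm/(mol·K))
T = 106.2°C + 273.15 = 379.35 K
V = nRT/P = (2.22 × 0.0821 × 379.35) / 2.38
V = 29.05 L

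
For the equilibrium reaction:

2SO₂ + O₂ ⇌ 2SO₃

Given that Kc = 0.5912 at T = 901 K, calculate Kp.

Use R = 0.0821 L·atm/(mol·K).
K_p = 0.0080

Δn = (moles gaseous products) − (moles gaseous reactants) = -1
T = 901 K; RT = 0.0821 × 901 = 73.9721
Kp = Kc·(RT)^Δn = 0.5912 × (73.9721)^-1 = 0.5912 × 0.0135186 = 0.0080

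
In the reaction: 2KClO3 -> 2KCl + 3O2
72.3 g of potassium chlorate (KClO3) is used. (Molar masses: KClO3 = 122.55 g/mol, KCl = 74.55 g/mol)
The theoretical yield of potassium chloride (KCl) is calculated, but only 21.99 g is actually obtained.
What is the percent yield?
Moles of KClO3 = 72.3 g ÷ 122.55 g/mol = 0.589963 mol
Mole ratio: 2 mol KCl / 2 mol KClO3
Moles of KCl = 0.589963 × (2/2) = 0.589963 mol
Theoretical yield = 0.589963 mol × 74.55 g/mol = 43.982 g
Actual yield = 21.99 g
Percent yield = (21.99 / 43.982) × 100% = 50.0%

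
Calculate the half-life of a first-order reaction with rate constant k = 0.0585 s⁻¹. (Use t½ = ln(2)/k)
11.85 s

t½ = ln(2)/k = 0.6931/0.0585 = 11.85 s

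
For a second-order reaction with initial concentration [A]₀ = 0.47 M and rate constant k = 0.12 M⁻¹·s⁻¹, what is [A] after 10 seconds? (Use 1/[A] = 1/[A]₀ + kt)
0.3005 M

1/[A] = 1/[A]₀ + k·t = 1/0.47 + (0.12)·(10) = 2.1277 + 1.2000 = 3.3277
[A] = 1/3.3277 = 0.3005 M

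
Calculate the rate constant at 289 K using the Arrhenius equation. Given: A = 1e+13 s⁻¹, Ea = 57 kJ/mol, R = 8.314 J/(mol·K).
4.98e+02 s⁻¹

k = A·exp(-Ea/(R·T)) = 1e+13·exp(-57000/(8.314·289)) = 1e+13·exp(-23.7229) = 1e+13·4.9807e-11 = 4.98e+02 s⁻¹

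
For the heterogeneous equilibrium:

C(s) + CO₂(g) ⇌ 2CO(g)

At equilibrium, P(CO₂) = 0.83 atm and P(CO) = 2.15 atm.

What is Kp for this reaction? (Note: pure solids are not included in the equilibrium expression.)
K_p = 5.569

Solid C is excluded.
Kp = P(CO)²/P(CO₂) = (2.15)²/0.83 = 4.622/0.83 = 5.569.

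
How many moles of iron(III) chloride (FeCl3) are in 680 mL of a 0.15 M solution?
Moles = Molarity × Volume (L)
Moles = 0.15 M × 0.68 L = 0.102 mol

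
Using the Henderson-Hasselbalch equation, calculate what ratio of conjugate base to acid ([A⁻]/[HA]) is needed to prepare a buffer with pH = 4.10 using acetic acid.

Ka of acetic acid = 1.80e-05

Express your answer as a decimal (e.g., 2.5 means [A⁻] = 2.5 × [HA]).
[A⁻]/[HA] = 0.227

pKa = −log(1.80e-05) = 4.7447. pH = pKa + log([A⁻]/[HA]). 4.10 = 4.7447 + log(ratio). log(ratio) = 4.10 − 4.7447 = -0.6447. ratio = 10^(-0.6447) = 0.227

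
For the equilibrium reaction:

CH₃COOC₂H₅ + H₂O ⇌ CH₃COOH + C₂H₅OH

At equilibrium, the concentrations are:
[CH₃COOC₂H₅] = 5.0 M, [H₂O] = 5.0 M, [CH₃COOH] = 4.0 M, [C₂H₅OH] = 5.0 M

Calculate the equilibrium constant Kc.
K_c = 0.8000

Kc = ([CH₃COOH] × [C₂H₅OH]) / ([CH₃COOC₂H₅] × [H₂O])
   = ((4.0)·(5.0)) / ((5.0)·(5.0))
   = 20 / 25 = 0.8000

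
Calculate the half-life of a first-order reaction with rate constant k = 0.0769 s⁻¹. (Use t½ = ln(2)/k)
9.01 s

t½ = ln(2)/k = 0.6931/0.0769 = 9.01 s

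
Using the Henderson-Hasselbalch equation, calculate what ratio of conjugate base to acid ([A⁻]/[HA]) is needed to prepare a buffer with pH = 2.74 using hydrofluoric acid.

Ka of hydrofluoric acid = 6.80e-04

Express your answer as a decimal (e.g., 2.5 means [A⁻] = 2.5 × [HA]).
[A⁻]/[HA] = 0.374

pKa = −log(6.80e-04) = 3.1675. pH = pKa + log([A⁻]/[HA]). 2.74 = 3.1675 + log(ratio). log(ratio) = 2.74 − 3.1675 = -0.4275. ratio = 10^(-0.4275) = 0.374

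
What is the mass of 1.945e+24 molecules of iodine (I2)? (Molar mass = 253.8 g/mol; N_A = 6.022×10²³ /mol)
Moles = 1.945e+24 ÷ 6.022×10²³ = 3.22982 mol
Mass = 3.22982 mol × 253.8 g/mol = 819.7 g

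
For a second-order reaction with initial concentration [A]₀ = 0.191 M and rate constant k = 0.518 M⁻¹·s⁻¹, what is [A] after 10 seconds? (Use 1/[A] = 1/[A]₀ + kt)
0.0960 M

1/[A] = 1/[A]₀ + k·t = 1/0.191 + (0.518)·(10) = 5.2356 + 5.1800 = 10.4156
[A] = 1/10.4156 = 0.0960 M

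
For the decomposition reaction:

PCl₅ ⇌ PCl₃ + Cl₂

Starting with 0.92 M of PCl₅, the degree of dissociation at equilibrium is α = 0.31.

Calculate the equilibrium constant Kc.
K_c = 0.1281

x = α·[A]₀ = 0.31 × 0.92 = 0.2852 M dissociated.
At eq: [PCl₅] = 0.92 − 0.2852 = 0.6348 M; [PCl₃] = [Cl₂] = x = 0.2852 M.
Kc = [PCl₃][Cl₂]/[PCl₅] = (0.2852)²/0.6348 = 0.1281.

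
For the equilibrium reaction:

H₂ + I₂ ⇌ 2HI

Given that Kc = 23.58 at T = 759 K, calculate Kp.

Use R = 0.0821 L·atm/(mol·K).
K_p = 23.5800

Δn = (moles gaseous products) − (moles gaseous reactants) = 0
T = 759 K; RT = 0.0821 × 759 = 62.3139
Kp = Kc·(RT)^Δn = 23.58 × (62.3139)^0 = 23.58 × 1 = 23.5800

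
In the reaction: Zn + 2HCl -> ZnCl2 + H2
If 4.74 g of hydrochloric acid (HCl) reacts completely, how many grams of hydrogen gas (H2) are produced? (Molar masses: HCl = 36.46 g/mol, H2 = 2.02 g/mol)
Moles of HCl = 4.74 g ÷ 36.46 g/mol = 0.130005 mol
Mole ratio: 1 mol H2 / 2 mol HCl
Moles of H2 = 0.130005 × (1/2) = 0.0650027 mol
Mass of H2 = 0.0650027 mol × 2.02 g/mol = 0.1313 g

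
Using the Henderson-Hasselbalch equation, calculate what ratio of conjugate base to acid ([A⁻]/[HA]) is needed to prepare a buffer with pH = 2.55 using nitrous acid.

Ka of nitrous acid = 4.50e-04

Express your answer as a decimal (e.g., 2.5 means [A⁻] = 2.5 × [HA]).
[A⁻]/[HA] = 0.160

pKa = −log(4.50e-04) = 3.3468. pH = pKa + log([A⁻]/[HA]). 2.55 = 3.3468 + log(ratio). log(ratio) = 2.55 − 3.3468 = -0.7968. ratio = 10^(-0.7968) = 0.160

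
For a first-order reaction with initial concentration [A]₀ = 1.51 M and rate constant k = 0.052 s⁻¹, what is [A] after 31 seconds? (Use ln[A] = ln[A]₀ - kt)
0.3012 M

ln[A] = ln[A]₀ - k·t = ln(1.51) - (0.052)·(31) = 0.4121 - 1.6120 = -1.1999
[A] = e^(-1.1999) = 0.3012 M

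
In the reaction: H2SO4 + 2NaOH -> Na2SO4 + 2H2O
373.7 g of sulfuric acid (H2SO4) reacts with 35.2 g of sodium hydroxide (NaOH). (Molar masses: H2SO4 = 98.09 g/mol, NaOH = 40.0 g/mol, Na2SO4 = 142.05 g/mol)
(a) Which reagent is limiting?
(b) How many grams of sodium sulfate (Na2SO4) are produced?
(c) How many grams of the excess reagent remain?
(a) NaOH, (b) 62.5 g, (c) 330.5 g

Moles of H2SO4 = 373.7 g ÷ 98.09 g/mol = 3.80977 mol
Moles of NaOH = 35.2 g ÷ 40.0 g/mol = 0.88 mol
Moles ÷ coefficient: H2SO4: 3.80977/1 = 3.81, NaOH: 0.88/2 = 0.44
(a) NaOH has the smaller value, so NaOH is the limiting reagent.
(b) Moles of Na2SO4 = 0.88 mol NaOH × (1/2) = 0.44 mol; mass = 0.44 mol × 142.05 g/mol = 62.5 g
(c) H2SO4 consumed = 0.88 × (1/2) = 0.44 mol; remaining = 3.80977 − 0.44 = 3.36977 mol; mass = 3.36977 mol × 98.09 g/mol = 330.5 g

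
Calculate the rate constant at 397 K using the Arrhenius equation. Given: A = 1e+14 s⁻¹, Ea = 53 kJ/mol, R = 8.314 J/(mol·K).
1.06e+07 s⁻¹

k = A·exp(-Ea/(R·T)) = 1e+14·exp(-53000/(8.314·397)) = 1e+14·exp(-16.0574) = 1e+14·1.0626e-07 = 1.06e+07 s⁻¹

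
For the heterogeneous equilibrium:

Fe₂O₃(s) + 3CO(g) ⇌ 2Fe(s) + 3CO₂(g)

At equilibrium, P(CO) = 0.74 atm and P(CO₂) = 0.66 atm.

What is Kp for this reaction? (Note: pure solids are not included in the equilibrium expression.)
K_p = 0.709

Solids (Fe₂O₃, Fe) are excluded.
Kp = P(CO₂)³/P(CO)³ = (0.66)³/(0.74)³ = 0.2875/0.4052 = 0.709.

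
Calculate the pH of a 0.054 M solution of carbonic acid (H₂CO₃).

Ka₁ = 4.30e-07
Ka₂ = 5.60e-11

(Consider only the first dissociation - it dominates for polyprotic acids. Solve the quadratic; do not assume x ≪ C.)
pH = 3.82

x² + Ka₁·x − Ka₁·C = 0 with Ka₁ = 4.30e-07, C = 0.054.
x = (−Ka₁ + √(Ka₁² + 4·Ka₁·C))/2 = 1.5217e-04 M, so pH = 3.82.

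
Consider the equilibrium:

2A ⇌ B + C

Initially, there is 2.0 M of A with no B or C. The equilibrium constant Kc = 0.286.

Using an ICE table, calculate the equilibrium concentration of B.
[B] = 0.517 M

ICE: [A] = 2.0 − 2x, [B] = [C] = x.
Kc = x²/(2.0 − 2x)² = 0.286 ⇒ √Kc = x/(2.0 − 2x).
x = √0.286·2.0/(1 + 2√0.286) = 0.53479·2.0/2.0696 = 0.51681.
[B] = x = 0.517 M.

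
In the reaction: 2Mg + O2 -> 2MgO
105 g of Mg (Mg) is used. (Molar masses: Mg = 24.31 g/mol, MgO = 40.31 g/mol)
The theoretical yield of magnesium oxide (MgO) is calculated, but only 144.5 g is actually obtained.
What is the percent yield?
Moles of Mg = 105 g ÷ 24.31 g/mol = 4.31921 mol
Mole ratio: 2 mol MgO / 2 mol Mg
Moles of MgO = 4.31921 × (2/2) = 4.31921 mol
Theoretical yield = 4.31921 mol × 40.31 g/mol = 174.11 g
Actual yield = 144.5 g
Percent yield = (144.5 / 174.11) × 100% = 83.0%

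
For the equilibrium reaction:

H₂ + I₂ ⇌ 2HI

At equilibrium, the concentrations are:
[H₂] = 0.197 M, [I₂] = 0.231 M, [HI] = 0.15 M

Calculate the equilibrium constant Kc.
K_c = 0.4944

Kc = ([HI]^2) / ([H₂] × [I₂])
   = ((0.15)^2) / ((0.197)·(0.231))
   = 0.0225 / 0.045507 = 0.4944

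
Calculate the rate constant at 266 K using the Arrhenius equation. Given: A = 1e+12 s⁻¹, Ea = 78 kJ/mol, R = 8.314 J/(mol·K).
4.81e-04 s⁻¹

k = A·exp(-Ea/(R·T)) = 1e+12·exp(-78000/(8.314·266)) = 1e+12·exp(-35.2698) = 1e+12·4.8142e-16 = 4.81e-04 s⁻¹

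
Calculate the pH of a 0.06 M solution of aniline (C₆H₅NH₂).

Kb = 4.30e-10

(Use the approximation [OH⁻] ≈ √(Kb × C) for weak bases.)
pH = 8.71

[OH⁻] = √(Kb × C) = √(4.30e-10 × 0.06) = 5.0794e-06. pOH = 5.29, pH = 14 - pOH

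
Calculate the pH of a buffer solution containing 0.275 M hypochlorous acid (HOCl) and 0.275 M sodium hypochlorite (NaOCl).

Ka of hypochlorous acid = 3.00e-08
pH = 7.52

pKa = -log(3.00e-08) = 7.52. pH = pKa + log([A⁻]/[HA]) = 7.52 + log(0.275/0.275)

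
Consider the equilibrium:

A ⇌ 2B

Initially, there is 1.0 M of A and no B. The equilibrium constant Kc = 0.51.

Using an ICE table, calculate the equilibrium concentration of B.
[B] = 0.598 M

ICE: [A] = 1.0 − x, [B] = 2x.
Kc = (2x)²/(1.0 − x) = 0.51 ⇒ 4x² + 0.51x − 0.51 = 0.
x = (−0.51 + √(0.51² + 4·4·0.51))/(2·4) = (−0.51 + √8.4201)/8 = 0.29897.
[B] = 2x = 0.598 M.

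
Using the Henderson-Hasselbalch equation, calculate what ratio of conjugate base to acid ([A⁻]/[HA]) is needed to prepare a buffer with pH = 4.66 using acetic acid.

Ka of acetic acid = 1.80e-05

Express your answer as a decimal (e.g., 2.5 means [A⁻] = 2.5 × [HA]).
[A⁻]/[HA] = 0.823

pKa = −log(1.80e-05) = 4.7447. pH = pKa + log([A⁻]/[HA]). 4.66 = 4.7447 + log(ratio). log(ratio) = 4.66 − 4.7447 = -0.0847. ratio = 10^(-0.0847) = 0.823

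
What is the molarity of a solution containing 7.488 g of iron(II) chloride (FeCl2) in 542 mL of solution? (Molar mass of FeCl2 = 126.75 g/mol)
Moles of FeCl2 = 7.488 g ÷ 126.75 g/mol = 0.0590769 mol
Volume = 542 mL = 0.542 L
Molarity = 0.0590769 mol ÷ 0.542 L = 0.109 M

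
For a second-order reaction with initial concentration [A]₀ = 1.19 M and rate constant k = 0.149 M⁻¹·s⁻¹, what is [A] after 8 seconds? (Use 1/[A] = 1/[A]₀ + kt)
0.4920 M

1/[A] = 1/[A]₀ + k·t = 1/1.19 + (0.149)·(8) = 0.8403 + 1.1920 = 2.0323
[A] = 1/2.0323 = 0.4920 M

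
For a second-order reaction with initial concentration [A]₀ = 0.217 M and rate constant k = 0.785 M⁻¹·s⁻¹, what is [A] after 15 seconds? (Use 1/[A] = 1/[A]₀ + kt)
0.0610 M

1/[A] = 1/[A]₀ + k·t = 1/0.217 + (0.785)·(15) = 4.6083 + 11.7750 = 16.3833
[A] = 1/16.3833 = 0.0610 M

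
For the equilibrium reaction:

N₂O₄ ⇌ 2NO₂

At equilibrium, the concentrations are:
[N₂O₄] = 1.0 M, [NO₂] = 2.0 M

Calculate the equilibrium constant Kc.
K_c = 4.0000

Kc = ([NO₂]^2) / ([N₂O₄])
   = ((2.0)^2) / ((1.0))
   = 4 / 1 = 4.0000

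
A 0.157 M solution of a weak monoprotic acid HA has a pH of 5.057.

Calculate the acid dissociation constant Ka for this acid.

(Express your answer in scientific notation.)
K_a = 4.90e-10

[H⁺] = 10^(−pH) = 10^(−5.057) = 8.770e-06 M. For HA ⇌ H⁺ + A⁻, Ka = x²/(C − x) = (8.770e-06)²/(0.157 − 8.770e-06) = 4.90e-10.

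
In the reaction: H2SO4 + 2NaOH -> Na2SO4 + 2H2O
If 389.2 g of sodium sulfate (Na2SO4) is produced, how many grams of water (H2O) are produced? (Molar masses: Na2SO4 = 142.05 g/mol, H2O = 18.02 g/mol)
Moles of Na2SO4 = 389.2 g ÷ 142.05 g/mol = 2.73988 mol
Mole ratio: 2 mol H2O / 1 mol Na2SO4
Moles of H2O = 2.73988 × (2/1) = 5.47976 mol
Mass of H2O = 5.47976 mol × 18.02 g/mol = 98.75 g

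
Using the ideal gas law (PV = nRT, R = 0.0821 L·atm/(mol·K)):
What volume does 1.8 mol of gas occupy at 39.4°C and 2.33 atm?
T = 39.4°C + 273.15 = 312.55 K
V = nRT/P = (1.8 × 0.0821 × 312.55) / 2.33
V = 19.82 L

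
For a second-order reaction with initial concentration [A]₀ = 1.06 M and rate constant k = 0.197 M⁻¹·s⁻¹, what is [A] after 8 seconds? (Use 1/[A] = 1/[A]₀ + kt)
0.3969 M

1/[A] = 1/[A]₀ + k·t = 1/1.06 + (0.197)·(8) = 0.9434 + 1.5760 = 2.5194
[A] = 1/2.5194 = 0.3969 M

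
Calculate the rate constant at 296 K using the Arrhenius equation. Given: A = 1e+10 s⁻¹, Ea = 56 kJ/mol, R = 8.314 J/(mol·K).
1.31e+00 s⁻¹

k = A·exp(-Ea/(R·T)) = 1e+10·exp(-56000/(8.314·296)) = 1e+10·exp(-22.7555) = 1e+10·1.3104e-10 = 1.31e+00 s⁻¹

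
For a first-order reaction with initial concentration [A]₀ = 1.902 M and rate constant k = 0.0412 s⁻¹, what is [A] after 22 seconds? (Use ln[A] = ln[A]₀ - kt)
0.7684 M

ln[A] = ln[A]₀ - k·t = ln(1.902) - (0.0412)·(22) = 0.6429 - 0.9064 = -0.2635
[A] = e^(-0.2635) = 0.7684 M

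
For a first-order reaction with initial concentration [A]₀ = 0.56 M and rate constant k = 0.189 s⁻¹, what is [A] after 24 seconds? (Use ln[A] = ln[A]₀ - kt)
0.0060 M

ln[A] = ln[A]₀ - k·t = ln(0.56) - (0.189)·(24) = -0.5798 - 4.5360 = -5.1158
[A] = e^(-5.1158) = 0.0060 M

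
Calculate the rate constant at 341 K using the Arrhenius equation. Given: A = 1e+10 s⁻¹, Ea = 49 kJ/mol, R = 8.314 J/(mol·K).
3.12e+02 s⁻¹

k = A·exp(-Ea/(R·T)) = 1e+10·exp(-49000/(8.314·341)) = 1e+10·exp(-17.2835) = 1e+10·3.1180e-08 = 3.12e+02 s⁻¹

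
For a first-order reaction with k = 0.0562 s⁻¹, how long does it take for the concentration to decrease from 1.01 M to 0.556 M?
10.62 s

From ln[A] = ln[A]₀ - k·t: t = ln([A]₀/[A])/k = ln(1.01/0.556)/0.0562 = ln(1.8165)/0.0562 = 0.5969/0.0562 = 10.62 s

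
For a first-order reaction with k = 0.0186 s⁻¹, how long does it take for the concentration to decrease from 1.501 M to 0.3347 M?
80.68 s

From ln[A] = ln[A]₀ - k·t: t = ln([A]₀/[A])/k = ln(1.501/0.3347)/0.0186 = ln(4.4846)/0.0186 = 1.5007/0.0186 = 80.68 s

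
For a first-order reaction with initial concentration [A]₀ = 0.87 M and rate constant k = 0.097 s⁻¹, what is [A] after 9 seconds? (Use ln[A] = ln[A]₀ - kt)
0.3634 M

ln[A] = ln[A]₀ - k·t = ln(0.87) - (0.097)·(9) = -0.1393 - 0.8730 = -1.0123
[A] = e^(-1.0123) = 0.3634 M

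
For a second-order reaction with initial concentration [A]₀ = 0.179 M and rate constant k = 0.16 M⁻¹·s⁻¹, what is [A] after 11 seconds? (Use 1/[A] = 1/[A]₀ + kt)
0.1361 M

1/[A] = 1/[A]₀ + k·t = 1/0.179 + (0.16)·(11) = 5.5866 + 1.7600 = 7.3466
[A] = 1/7.3466 = 0.1361 M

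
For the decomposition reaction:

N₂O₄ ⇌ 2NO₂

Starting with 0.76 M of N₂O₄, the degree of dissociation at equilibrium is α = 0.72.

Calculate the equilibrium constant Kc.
K_c = 5.6283

x = α·[A]₀ = 0.72 × 0.76 = 0.5472 M dissociated.
At eq: [N₂O₄] = 0.76 − 0.5472 = 0.2128 M; [NO₂] = 2x = 1.094 M.
Kc = [NO₂]²/[N₂O₄] = (1.094)²/0.2128 = 5.628.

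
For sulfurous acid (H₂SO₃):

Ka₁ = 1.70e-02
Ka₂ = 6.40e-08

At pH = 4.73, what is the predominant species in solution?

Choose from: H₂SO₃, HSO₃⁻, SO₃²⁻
HSO₃⁻

pKa1 = 1.77, pKa2 = 7.19. Each pKa is the crossover between adjacent species; pH = 4.73 lies in the region where HSO₃⁻ predominates.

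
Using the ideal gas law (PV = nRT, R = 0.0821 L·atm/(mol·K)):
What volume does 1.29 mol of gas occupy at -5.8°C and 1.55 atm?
T = -5.8°C + 273.15 = 267.35 K
V = nRT/P = (1.29 × 0.0821 × 267.35) / 1.55
V = 18.27 L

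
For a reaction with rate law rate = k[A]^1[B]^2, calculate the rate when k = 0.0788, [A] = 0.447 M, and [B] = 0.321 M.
0.003629 M/s

rate = k·[A]^1·[B]^2 = 0.0788·(0.447)^1·(0.321)^2 = 0.0788·0.447·0.103041 = 0.003629 M/s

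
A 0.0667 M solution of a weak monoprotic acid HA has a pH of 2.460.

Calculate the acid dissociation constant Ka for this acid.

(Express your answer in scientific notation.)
K_a = 1.90e-04

[H⁺] = 10^(−pH) = 10^(−2.460) = 3.467e-03 M. For HA ⇌ H⁺ + A⁻, Ka = x²/(C − x) = (3.467e-03)²/(0.0667 − 3.467e-03) = 1.90e-04.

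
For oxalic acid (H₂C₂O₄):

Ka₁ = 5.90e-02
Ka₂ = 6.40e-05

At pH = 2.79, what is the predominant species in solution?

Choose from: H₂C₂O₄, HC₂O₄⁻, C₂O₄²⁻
HC₂O₄⁻

pKa1 = 1.23, pKa2 = 4.19. Each pKa is the crossover between adjacent species; pH = 2.79 lies in the region where HC₂O₄⁻ predominates.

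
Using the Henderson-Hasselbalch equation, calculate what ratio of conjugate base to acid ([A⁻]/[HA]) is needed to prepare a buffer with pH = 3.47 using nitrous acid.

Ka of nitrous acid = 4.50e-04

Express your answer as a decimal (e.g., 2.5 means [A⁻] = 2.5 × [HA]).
[A⁻]/[HA] = 1.328

pKa = −log(4.50e-04) = 3.3468. pH = pKa + log([A⁻]/[HA]). 3.47 = 3.3468 + log(ratio). log(ratio) = 3.47 − 3.3468 = 0.1232. ratio = 10^(0.1232) = 1.328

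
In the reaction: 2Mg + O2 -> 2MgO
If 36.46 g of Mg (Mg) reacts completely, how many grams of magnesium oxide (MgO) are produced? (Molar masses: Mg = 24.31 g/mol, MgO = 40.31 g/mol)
Moles of Mg = 36.46 g ÷ 24.31 g/mol = 1.49979 mol
Mole ratio: 2 mol MgO / 2 mol Mg
Moles of MgO = 1.49979 × (2/2) = 1.49979 mol
Mass of MgO = 1.49979 mol × 40.31 g/mol = 60.46 g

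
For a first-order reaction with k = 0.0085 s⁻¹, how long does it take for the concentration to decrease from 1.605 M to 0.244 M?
221.61 s

From ln[A] = ln[A]₀ - k·t: t = ln([A]₀/[A])/k = ln(1.605/0.244)/0.0085 = ln(6.5779)/0.0085 = 1.8837/0.0085 = 221.61 s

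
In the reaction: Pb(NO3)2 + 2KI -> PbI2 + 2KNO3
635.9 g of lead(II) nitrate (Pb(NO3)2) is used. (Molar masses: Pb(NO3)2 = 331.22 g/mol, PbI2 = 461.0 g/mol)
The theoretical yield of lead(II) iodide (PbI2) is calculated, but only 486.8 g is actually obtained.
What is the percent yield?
Moles of Pb(NO3)2 = 635.9 g ÷ 331.22 g/mol = 1.91987 mol
Mole ratio: 1 mol PbI2 / 1 mol Pb(NO3)2
Moles of PbI2 = 1.91987 × (1/1) = 1.91987 mol
Theoretical yield = 1.91987 mol × 461.0 g/mol = 885.06 g
Actual yield = 486.8 g
Percent yield = (486.8 / 885.06) × 100% = 55.0%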